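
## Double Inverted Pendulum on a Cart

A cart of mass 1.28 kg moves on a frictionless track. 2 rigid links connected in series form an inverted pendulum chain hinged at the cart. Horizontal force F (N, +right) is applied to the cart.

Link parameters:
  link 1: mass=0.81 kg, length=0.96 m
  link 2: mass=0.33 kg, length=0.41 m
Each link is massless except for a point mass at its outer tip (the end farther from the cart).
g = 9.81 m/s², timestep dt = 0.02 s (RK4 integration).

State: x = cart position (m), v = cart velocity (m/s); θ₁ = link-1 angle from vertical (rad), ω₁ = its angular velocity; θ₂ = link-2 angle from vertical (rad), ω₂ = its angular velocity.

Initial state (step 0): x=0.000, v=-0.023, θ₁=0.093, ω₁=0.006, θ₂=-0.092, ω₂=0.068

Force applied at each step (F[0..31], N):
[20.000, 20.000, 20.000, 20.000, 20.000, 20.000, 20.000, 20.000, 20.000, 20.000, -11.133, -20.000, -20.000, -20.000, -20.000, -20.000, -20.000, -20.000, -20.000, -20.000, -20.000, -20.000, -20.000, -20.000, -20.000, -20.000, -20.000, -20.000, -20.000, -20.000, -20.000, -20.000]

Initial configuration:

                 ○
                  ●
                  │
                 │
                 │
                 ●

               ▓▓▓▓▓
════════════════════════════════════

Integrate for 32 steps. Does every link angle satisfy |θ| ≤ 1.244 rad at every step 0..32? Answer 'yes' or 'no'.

apply F[0]=+20.000 → step 1: x=0.002, v=0.272, θ₁=0.090, ω₁=-0.264, θ₂=-0.092, ω₂=-0.070
apply F[1]=+20.000 → step 2: x=0.011, v=0.567, θ₁=0.082, ω₁=-0.537, θ₂=-0.095, ω₂=-0.202
apply F[2]=+20.000 → step 3: x=0.025, v=0.866, θ₁=0.069, ω₁=-0.817, θ₂=-0.100, ω₂=-0.324
apply F[3]=+20.000 → step 4: x=0.046, v=1.168, θ₁=0.050, ω₁=-1.106, θ₂=-0.108, ω₂=-0.432
apply F[4]=+20.000 → step 5: x=0.072, v=1.475, θ₁=0.025, ω₁=-1.406, θ₂=-0.117, ω₂=-0.522
apply F[5]=+20.000 → step 6: x=0.105, v=1.786, θ₁=-0.007, ω₁=-1.720, θ₂=-0.128, ω₂=-0.590
apply F[6]=+20.000 → step 7: x=0.143, v=2.101, θ₁=-0.044, ω₁=-2.048, θ₂=-0.141, ω₂=-0.635
apply F[7]=+20.000 → step 8: x=0.189, v=2.418, θ₁=-0.089, ω₁=-2.388, θ₂=-0.154, ω₂=-0.657
apply F[8]=+20.000 → step 9: x=0.240, v=2.733, θ₁=-0.140, ω₁=-2.737, θ₂=-0.167, ω₂=-0.663
apply F[9]=+20.000 → step 10: x=0.298, v=3.042, θ₁=-0.198, ω₁=-3.089, θ₂=-0.180, ω₂=-0.663
apply F[10]=-11.133 → step 11: x=0.357, v=2.879, θ₁=-0.259, ω₁=-2.970, θ₂=-0.193, ω₂=-0.656
apply F[11]=-20.000 → step 12: x=0.412, v=2.594, θ₁=-0.316, ω₁=-2.748, θ₂=-0.206, ω₂=-0.622
apply F[12]=-20.000 → step 13: x=0.461, v=2.323, θ₁=-0.369, ω₁=-2.558, θ₂=-0.218, ω₂=-0.560
apply F[13]=-20.000 → step 14: x=0.505, v=2.066, θ₁=-0.418, ω₁=-2.400, θ₂=-0.228, ω₂=-0.466
apply F[14]=-20.000 → step 15: x=0.544, v=1.820, θ₁=-0.465, ω₁=-2.271, θ₂=-0.236, ω₂=-0.342
apply F[15]=-20.000 → step 16: x=0.578, v=1.584, θ₁=-0.509, ω₁=-2.168, θ₂=-0.242, ω₂=-0.186
apply F[16]=-20.000 → step 17: x=0.607, v=1.358, θ₁=-0.552, ω₁=-2.090, θ₂=-0.244, ω₂=-0.001
apply F[17]=-20.000 → step 18: x=0.632, v=1.139, θ₁=-0.593, ω₁=-2.034, θ₂=-0.242, ω₂=0.215
apply F[18]=-20.000 → step 19: x=0.653, v=0.926, θ₁=-0.633, ω₁=-1.998, θ₂=-0.235, ω₂=0.458
apply F[19]=-20.000 → step 20: x=0.669, v=0.717, θ₁=-0.673, ω₁=-1.981, θ₂=-0.223, ω₂=0.730
apply F[20]=-20.000 → step 21: x=0.681, v=0.512, θ₁=-0.713, ω₁=-1.979, θ₂=-0.206, ω₂=1.028
apply F[21]=-20.000 → step 22: x=0.690, v=0.309, θ₁=-0.752, ω₁=-1.990, θ₂=-0.182, ω₂=1.351
apply F[22]=-20.000 → step 23: x=0.694, v=0.107, θ₁=-0.792, ω₁=-2.014, θ₂=-0.151, ω₂=1.697
apply F[23]=-20.000 → step 24: x=0.694, v=-0.096, θ₁=-0.833, ω₁=-2.046, θ₂=-0.114, ω₂=2.062
apply F[24]=-20.000 → step 25: x=0.690, v=-0.301, θ₁=-0.874, ω₁=-2.086, θ₂=-0.069, ω₂=2.444
apply F[25]=-20.000 → step 26: x=0.682, v=-0.507, θ₁=-0.917, ω₁=-2.130, θ₂=-0.016, ω₂=2.837
apply F[26]=-20.000 → step 27: x=0.670, v=-0.716, θ₁=-0.960, ω₁=-2.176, θ₂=0.045, ω₂=3.240
apply F[27]=-20.000 → step 28: x=0.653, v=-0.928, θ₁=-1.004, ω₁=-2.223, θ₂=0.114, ω₂=3.647
apply F[28]=-20.000 → step 29: x=0.632, v=-1.142, θ₁=-1.048, ω₁=-2.267, θ₂=0.191, ω₂=4.057
apply F[29]=-20.000 → step 30: x=0.607, v=-1.357, θ₁=-1.094, ω₁=-2.309, θ₂=0.276, ω₂=4.468
apply F[30]=-20.000 → step 31: x=0.578, v=-1.573, θ₁=-1.141, ω₁=-2.348, θ₂=0.369, ω₂=4.879
apply F[31]=-20.000 → step 32: x=0.545, v=-1.788, θ₁=-1.188, ω₁=-2.382, θ₂=0.471, ω₂=5.289
Max |angle| over trajectory = 1.188 rad; bound = 1.244 → within bound.

Answer: yes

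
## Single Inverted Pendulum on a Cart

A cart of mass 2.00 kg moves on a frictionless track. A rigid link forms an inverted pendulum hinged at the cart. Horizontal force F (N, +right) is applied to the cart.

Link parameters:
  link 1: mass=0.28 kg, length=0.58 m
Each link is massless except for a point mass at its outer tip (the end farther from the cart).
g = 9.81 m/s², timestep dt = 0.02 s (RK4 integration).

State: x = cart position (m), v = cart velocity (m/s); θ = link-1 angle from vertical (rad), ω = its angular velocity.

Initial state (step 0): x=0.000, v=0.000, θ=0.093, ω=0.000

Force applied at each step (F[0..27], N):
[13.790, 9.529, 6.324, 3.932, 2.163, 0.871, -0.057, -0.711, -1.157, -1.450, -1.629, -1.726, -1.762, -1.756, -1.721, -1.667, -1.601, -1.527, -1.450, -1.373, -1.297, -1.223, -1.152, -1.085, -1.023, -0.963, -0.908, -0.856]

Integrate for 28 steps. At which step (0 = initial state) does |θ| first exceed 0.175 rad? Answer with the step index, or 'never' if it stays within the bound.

apply F[0]=+13.790 → step 1: x=0.001, v=0.135, θ=0.091, ω=-0.201
apply F[1]=+9.529 → step 2: x=0.005, v=0.228, θ=0.086, ω=-0.330
apply F[2]=+6.324 → step 3: x=0.010, v=0.289, θ=0.078, ω=-0.407
apply F[3]=+3.932 → step 4: x=0.016, v=0.326, θ=0.070, ω=-0.446
apply F[4]=+2.163 → step 5: x=0.023, v=0.346, θ=0.061, ω=-0.459
apply F[5]=+0.871 → step 6: x=0.030, v=0.353, θ=0.052, ω=-0.452
apply F[6]=-0.057 → step 7: x=0.037, v=0.351, θ=0.043, ω=-0.433
apply F[7]=-0.711 → step 8: x=0.044, v=0.343, θ=0.034, ω=-0.406
apply F[8]=-1.157 → step 9: x=0.051, v=0.331, θ=0.027, ω=-0.374
apply F[9]=-1.450 → step 10: x=0.057, v=0.316, θ=0.019, ω=-0.340
apply F[10]=-1.629 → step 11: x=0.063, v=0.299, θ=0.013, ω=-0.306
apply F[11]=-1.726 → step 12: x=0.069, v=0.281, θ=0.007, ω=-0.272
apply F[12]=-1.762 → step 13: x=0.075, v=0.264, θ=0.002, ω=-0.240
apply F[13]=-1.756 → step 14: x=0.080, v=0.246, θ=-0.002, ω=-0.210
apply F[14]=-1.721 → step 15: x=0.084, v=0.229, θ=-0.006, ω=-0.182
apply F[15]=-1.667 → step 16: x=0.089, v=0.213, θ=-0.010, ω=-0.156
apply F[16]=-1.601 → step 17: x=0.093, v=0.197, θ=-0.013, ω=-0.133
apply F[17]=-1.527 → step 18: x=0.097, v=0.182, θ=-0.015, ω=-0.112
apply F[18]=-1.450 → step 19: x=0.100, v=0.168, θ=-0.017, ω=-0.093
apply F[19]=-1.373 → step 20: x=0.104, v=0.155, θ=-0.019, ω=-0.076
apply F[20]=-1.297 → step 21: x=0.106, v=0.142, θ=-0.020, ω=-0.061
apply F[21]=-1.223 → step 22: x=0.109, v=0.131, θ=-0.021, ω=-0.048
apply F[22]=-1.152 → step 23: x=0.112, v=0.120, θ=-0.022, ω=-0.037
apply F[23]=-1.085 → step 24: x=0.114, v=0.109, θ=-0.023, ω=-0.027
apply F[24]=-1.023 → step 25: x=0.116, v=0.100, θ=-0.023, ω=-0.018
apply F[25]=-0.963 → step 26: x=0.118, v=0.091, θ=-0.023, ω=-0.010
apply F[26]=-0.908 → step 27: x=0.120, v=0.082, θ=-0.024, ω=-0.004
apply F[27]=-0.856 → step 28: x=0.121, v=0.075, θ=-0.024, ω=0.002
max |θ| = 0.093 ≤ 0.175 over all 29 states.

Answer: never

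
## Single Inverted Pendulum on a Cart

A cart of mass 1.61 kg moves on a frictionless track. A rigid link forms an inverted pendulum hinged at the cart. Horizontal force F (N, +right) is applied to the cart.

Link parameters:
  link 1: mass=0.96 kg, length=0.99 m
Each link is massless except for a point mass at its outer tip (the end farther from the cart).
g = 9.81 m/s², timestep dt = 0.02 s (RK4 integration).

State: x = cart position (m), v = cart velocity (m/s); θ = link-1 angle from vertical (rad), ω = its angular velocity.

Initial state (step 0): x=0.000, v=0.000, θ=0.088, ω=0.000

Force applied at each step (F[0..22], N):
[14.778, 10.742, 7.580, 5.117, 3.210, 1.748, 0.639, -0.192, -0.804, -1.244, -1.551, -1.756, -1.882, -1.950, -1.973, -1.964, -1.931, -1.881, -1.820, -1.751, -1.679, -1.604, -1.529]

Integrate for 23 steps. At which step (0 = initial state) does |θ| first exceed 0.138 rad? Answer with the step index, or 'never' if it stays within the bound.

apply F[0]=+14.778 → step 1: x=0.002, v=0.173, θ=0.086, ω=-0.156
apply F[1]=+10.742 → step 2: x=0.006, v=0.296, θ=0.082, ω=-0.264
apply F[2]=+7.580 → step 3: x=0.013, v=0.380, θ=0.076, ω=-0.333
apply F[3]=+5.117 → step 4: x=0.021, v=0.435, θ=0.069, ω=-0.374
apply F[4]=+3.210 → step 5: x=0.030, v=0.468, θ=0.062, ω=-0.394
apply F[5]=+1.748 → step 6: x=0.040, v=0.483, θ=0.054, ω=-0.397
apply F[6]=+0.639 → step 7: x=0.050, v=0.485, θ=0.046, ω=-0.390
apply F[7]=-0.192 → step 8: x=0.059, v=0.478, θ=0.038, ω=-0.374
apply F[8]=-0.804 → step 9: x=0.069, v=0.464, θ=0.031, ω=-0.353
apply F[9]=-1.244 → step 10: x=0.078, v=0.445, θ=0.024, ω=-0.329
apply F[10]=-1.551 → step 11: x=0.086, v=0.424, θ=0.018, ω=-0.303
apply F[11]=-1.756 → step 12: x=0.095, v=0.400, θ=0.012, ω=-0.277
apply F[12]=-1.882 → step 13: x=0.102, v=0.376, θ=0.007, ω=-0.250
apply F[13]=-1.950 → step 14: x=0.110, v=0.351, θ=0.002, ω=-0.224
apply F[14]=-1.973 → step 15: x=0.116, v=0.326, θ=-0.002, ω=-0.200
apply F[15]=-1.964 → step 16: x=0.123, v=0.302, θ=-0.006, ω=-0.176
apply F[16]=-1.931 → step 17: x=0.128, v=0.279, θ=-0.009, ω=-0.154
apply F[17]=-1.881 → step 18: x=0.134, v=0.257, θ=-0.012, ω=-0.134
apply F[18]=-1.820 → step 19: x=0.139, v=0.236, θ=-0.015, ω=-0.116
apply F[19]=-1.751 → step 20: x=0.143, v=0.216, θ=-0.017, ω=-0.099
apply F[20]=-1.679 → step 21: x=0.147, v=0.198, θ=-0.019, ω=-0.083
apply F[21]=-1.604 → step 22: x=0.151, v=0.180, θ=-0.020, ω=-0.069
apply F[22]=-1.529 → step 23: x=0.155, v=0.163, θ=-0.022, ω=-0.057
max |θ| = 0.088 ≤ 0.138 over all 24 states.

Answer: never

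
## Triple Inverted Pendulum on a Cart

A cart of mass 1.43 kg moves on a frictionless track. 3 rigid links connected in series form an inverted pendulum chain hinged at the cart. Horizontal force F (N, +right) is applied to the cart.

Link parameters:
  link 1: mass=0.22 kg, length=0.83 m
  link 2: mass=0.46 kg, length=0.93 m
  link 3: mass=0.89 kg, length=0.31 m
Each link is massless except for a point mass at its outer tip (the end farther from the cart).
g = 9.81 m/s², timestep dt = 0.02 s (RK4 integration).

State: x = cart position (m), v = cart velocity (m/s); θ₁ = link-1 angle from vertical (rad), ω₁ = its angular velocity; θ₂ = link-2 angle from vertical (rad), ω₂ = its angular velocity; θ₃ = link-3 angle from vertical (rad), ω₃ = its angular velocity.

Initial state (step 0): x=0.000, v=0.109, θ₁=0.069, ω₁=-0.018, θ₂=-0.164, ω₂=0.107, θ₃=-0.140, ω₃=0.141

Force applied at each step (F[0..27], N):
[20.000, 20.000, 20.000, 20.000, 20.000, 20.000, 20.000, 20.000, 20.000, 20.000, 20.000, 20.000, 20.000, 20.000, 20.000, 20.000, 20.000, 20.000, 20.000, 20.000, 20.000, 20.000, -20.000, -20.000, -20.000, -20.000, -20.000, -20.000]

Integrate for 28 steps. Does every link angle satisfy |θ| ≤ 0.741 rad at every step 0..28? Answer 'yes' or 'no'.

apply F[0]=+20.000 → step 1: x=0.005, v=0.377, θ₁=0.068, ω₁=-0.056, θ₂=-0.165, ω₂=-0.186, θ₃=-0.137, ω₃=0.179
apply F[1]=+20.000 → step 2: x=0.015, v=0.645, θ₁=0.067, ω₁=-0.097, θ₂=-0.171, ω₂=-0.480, θ₃=-0.133, ω₃=0.226
apply F[2]=+20.000 → step 3: x=0.031, v=0.913, θ₁=0.064, ω₁=-0.144, θ₂=-0.184, ω₂=-0.775, θ₃=-0.128, ω₃=0.291
apply F[3]=+20.000 → step 4: x=0.052, v=1.183, θ₁=0.061, ω₁=-0.202, θ₂=-0.202, ω₂=-1.070, θ₃=-0.121, ω₃=0.378
apply F[4]=+20.000 → step 5: x=0.078, v=1.455, θ₁=0.056, ω₁=-0.277, θ₂=-0.227, ω₂=-1.359, θ₃=-0.112, ω₃=0.488
apply F[5]=+20.000 → step 6: x=0.110, v=1.728, θ₁=0.050, ω₁=-0.377, θ₂=-0.257, ω₂=-1.636, θ₃=-0.101, ω₃=0.615
apply F[6]=+20.000 → step 7: x=0.147, v=2.003, θ₁=0.041, ω₁=-0.510, θ₂=-0.292, ω₂=-1.893, θ₃=-0.088, ω₃=0.751
apply F[7]=+20.000 → step 8: x=0.190, v=2.280, θ₁=0.029, ω₁=-0.682, θ₂=-0.332, ω₂=-2.122, θ₃=-0.071, ω₃=0.882
apply F[8]=+20.000 → step 9: x=0.238, v=2.558, θ₁=0.013, ω₁=-0.899, θ₂=-0.377, ω₂=-2.315, θ₃=-0.053, ω₃=0.996
apply F[9]=+20.000 → step 10: x=0.292, v=2.837, θ₁=-0.007, ω₁=-1.162, θ₂=-0.425, ω₂=-2.465, θ₃=-0.032, ω₃=1.078
apply F[10]=+20.000 → step 11: x=0.352, v=3.118, θ₁=-0.034, ω₁=-1.473, θ₂=-0.475, ω₂=-2.569, θ₃=-0.010, ω₃=1.118
apply F[11]=+20.000 → step 12: x=0.417, v=3.398, θ₁=-0.067, ω₁=-1.831, θ₂=-0.527, ω₂=-2.621, θ₃=0.013, ω₃=1.105
apply F[12]=+20.000 → step 13: x=0.488, v=3.678, θ₁=-0.107, ω₁=-2.235, θ₂=-0.580, ω₂=-2.617, θ₃=0.034, ω₃=1.031
apply F[13]=+20.000 → step 14: x=0.564, v=3.956, θ₁=-0.156, ω₁=-2.684, θ₂=-0.631, ω₂=-2.549, θ₃=0.053, ω₃=0.885
apply F[14]=+20.000 → step 15: x=0.646, v=4.230, θ₁=-0.215, ω₁=-3.178, θ₂=-0.681, ω₂=-2.408, θ₃=0.069, ω₃=0.650
apply F[15]=+20.000 → step 16: x=0.733, v=4.496, θ₁=-0.284, ω₁=-3.716, θ₂=-0.727, ω₂=-2.183, θ₃=0.079, ω₃=0.302
apply F[16]=+20.000 → step 17: x=0.826, v=4.748, θ₁=-0.364, ω₁=-4.299, θ₂=-0.768, ω₂=-1.859, θ₃=0.080, ω₃=-0.201
apply F[17]=+20.000 → step 18: x=0.923, v=4.976, θ₁=-0.456, ω₁=-4.918, θ₂=-0.801, ω₂=-1.423, θ₃=0.069, ω₃=-0.927
apply F[18]=+20.000 → step 19: x=1.024, v=5.164, θ₁=-0.561, ω₁=-5.551, θ₂=-0.824, ω₂=-0.875, θ₃=0.041, ω₃=-1.976
apply F[19]=+20.000 → step 20: x=1.129, v=5.288, θ₁=-0.678, ω₁=-6.133, θ₂=-0.835, ω₂=-0.243, θ₃=-0.013, ω₃=-3.468
apply F[20]=+20.000 → step 21: x=1.235, v=5.320, θ₁=-0.805, ω₁=-6.524, θ₂=-0.834, ω₂=0.363, θ₃=-0.101, ω₃=-5.457
apply F[21]=+20.000 → step 22: x=1.341, v=5.255, θ₁=-0.936, ω₁=-6.528, θ₂=-0.822, ω₂=0.737, θ₃=-0.233, ω₃=-7.731
apply F[22]=-20.000 → step 23: x=1.441, v=4.767, θ₁=-1.062, ω₁=-6.079, θ₂=-0.807, ω₂=0.776, θ₃=-0.399, ω₃=-8.831
apply F[23]=-20.000 → step 24: x=1.532, v=4.304, θ₁=-1.178, ω₁=-5.541, θ₂=-0.793, ω₂=0.572, θ₃=-0.583, ω₃=-9.465
apply F[24]=-20.000 → step 25: x=1.614, v=3.883, θ₁=-1.284, ω₁=-5.041, θ₂=-0.785, ω₂=0.210, θ₃=-0.775, ω₃=-9.653
apply F[25]=-20.000 → step 26: x=1.688, v=3.503, θ₁=-1.381, ω₁=-4.655, θ₂=-0.785, ω₂=-0.220, θ₃=-0.967, ω₃=-9.550
apply F[26]=-20.000 → step 27: x=1.754, v=3.155, θ₁=-1.471, ω₁=-4.395, θ₂=-0.794, ω₂=-0.666, θ₃=-1.156, ω₃=-9.301
apply F[27]=-20.000 → step 28: x=1.814, v=2.826, θ₁=-1.557, ω₁=-4.244, θ₂=-0.811, ω₂=-1.110, θ₃=-1.339, ω₃=-8.995
Max |angle| over trajectory = 1.557 rad; bound = 0.741 → exceeded.

Answer: no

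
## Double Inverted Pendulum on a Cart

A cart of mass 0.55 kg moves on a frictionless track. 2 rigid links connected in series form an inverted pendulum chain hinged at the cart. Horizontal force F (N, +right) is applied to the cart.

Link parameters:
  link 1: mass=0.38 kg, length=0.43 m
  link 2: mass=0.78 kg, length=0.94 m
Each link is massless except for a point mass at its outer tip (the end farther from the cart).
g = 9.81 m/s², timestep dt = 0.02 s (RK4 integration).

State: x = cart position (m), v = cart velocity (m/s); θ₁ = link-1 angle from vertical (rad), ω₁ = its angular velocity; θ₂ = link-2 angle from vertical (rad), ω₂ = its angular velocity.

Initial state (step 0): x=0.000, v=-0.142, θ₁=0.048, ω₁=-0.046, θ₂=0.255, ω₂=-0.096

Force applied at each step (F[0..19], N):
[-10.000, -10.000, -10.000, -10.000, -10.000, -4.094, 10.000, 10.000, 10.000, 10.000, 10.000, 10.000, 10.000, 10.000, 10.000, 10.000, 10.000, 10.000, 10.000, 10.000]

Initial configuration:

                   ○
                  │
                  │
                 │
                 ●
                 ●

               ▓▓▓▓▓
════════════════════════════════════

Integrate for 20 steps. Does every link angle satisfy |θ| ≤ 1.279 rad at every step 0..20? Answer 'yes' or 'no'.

Answer: no

Derivation:
apply F[0]=-10.000 → step 1: x=-0.007, v=-0.523, θ₁=0.055, ω₁=0.708, θ₂=0.254, ω₂=0.011
apply F[1]=-10.000 → step 2: x=-0.021, v=-0.906, θ₁=0.077, ω₁=1.495, θ₂=0.255, ω₂=0.103
apply F[2]=-10.000 → step 3: x=-0.043, v=-1.294, θ₁=0.115, ω₁=2.342, θ₂=0.258, ω₂=0.166
apply F[3]=-10.000 → step 4: x=-0.073, v=-1.677, θ₁=0.171, ω₁=3.250, θ₂=0.262, ω₂=0.194
apply F[4]=-10.000 → step 5: x=-0.110, v=-2.039, θ₁=0.245, ω₁=4.165, θ₂=0.266, ω₂=0.195
apply F[5]=-4.094 → step 6: x=-0.152, v=-2.178, θ₁=0.333, ω₁=4.600, θ₂=0.270, ω₂=0.197
apply F[6]=+10.000 → step 7: x=-0.193, v=-1.903, θ₁=0.421, ω₁=4.231, θ₂=0.273, ω₂=0.158
apply F[7]=+10.000 → step 8: x=-0.228, v=-1.659, θ₁=0.503, ω₁=4.040, θ₂=0.276, ω₂=0.080
apply F[8]=+10.000 → step 9: x=-0.259, v=-1.435, θ₁=0.583, ω₁=3.984, θ₂=0.276, ω₂=-0.030
apply F[9]=+10.000 → step 10: x=-0.286, v=-1.218, θ₁=0.663, ω₁=4.023, θ₂=0.274, ω₂=-0.162
apply F[10]=+10.000 → step 11: x=-0.308, v=-1.002, θ₁=0.744, ω₁=4.128, θ₂=0.270, ω₂=-0.308
apply F[11]=+10.000 → step 12: x=-0.326, v=-0.779, θ₁=0.828, ω₁=4.278, θ₂=0.262, ω₂=-0.460
apply F[12]=+10.000 → step 13: x=-0.339, v=-0.547, θ₁=0.916, ω₁=4.458, θ₂=0.251, ω₂=-0.613
apply F[13]=+10.000 → step 14: x=-0.348, v=-0.302, θ₁=1.007, ω₁=4.660, θ₂=0.237, ω₂=-0.759
apply F[14]=+10.000 → step 15: x=-0.351, v=-0.044, θ₁=1.102, ω₁=4.880, θ₂=0.221, ω₂=-0.895
apply F[15]=+10.000 → step 16: x=-0.349, v=0.231, θ₁=1.202, ω₁=5.122, θ₂=0.202, ω₂=-1.017
apply F[16]=+10.000 → step 17: x=-0.342, v=0.522, θ₁=1.307, ω₁=5.389, θ₂=0.180, ω₂=-1.120
apply F[17]=+10.000 → step 18: x=-0.328, v=0.831, θ₁=1.418, ω₁=5.693, θ₂=0.157, ω₂=-1.199
apply F[18]=+10.000 → step 19: x=-0.308, v=1.161, θ₁=1.535, ω₁=6.050, θ₂=0.133, ω₂=-1.250
apply F[19]=+10.000 → step 20: x=-0.282, v=1.517, θ₁=1.661, ω₁=6.485, θ₂=0.107, ω₂=-1.262
Max |angle| over trajectory = 1.661 rad; bound = 1.279 → exceeded.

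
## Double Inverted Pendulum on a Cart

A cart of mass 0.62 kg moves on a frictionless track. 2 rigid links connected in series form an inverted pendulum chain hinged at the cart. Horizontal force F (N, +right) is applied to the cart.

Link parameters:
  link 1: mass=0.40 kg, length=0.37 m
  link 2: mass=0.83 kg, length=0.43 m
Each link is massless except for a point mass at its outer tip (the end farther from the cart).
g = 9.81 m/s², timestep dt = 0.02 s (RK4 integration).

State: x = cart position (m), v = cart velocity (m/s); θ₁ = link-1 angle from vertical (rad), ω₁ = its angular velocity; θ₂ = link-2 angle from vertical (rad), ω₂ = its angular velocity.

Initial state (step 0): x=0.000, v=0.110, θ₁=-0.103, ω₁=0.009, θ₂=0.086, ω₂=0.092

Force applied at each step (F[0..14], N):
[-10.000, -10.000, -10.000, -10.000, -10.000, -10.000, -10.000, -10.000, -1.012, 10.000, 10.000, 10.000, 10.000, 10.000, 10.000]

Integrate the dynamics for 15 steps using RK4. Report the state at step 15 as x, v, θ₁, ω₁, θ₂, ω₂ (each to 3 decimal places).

apply F[0]=-10.000 → step 1: x=-0.001, v=-0.171, θ₁=-0.098, ω₁=0.496, θ₂=0.091, ω₂=0.371
apply F[1]=-10.000 → step 2: x=-0.007, v=-0.457, θ₁=-0.083, ω₁=1.013, θ₂=0.101, ω₂=0.638
apply F[2]=-10.000 → step 3: x=-0.019, v=-0.753, θ₁=-0.057, ω₁=1.590, θ₂=0.116, ω₂=0.878
apply F[3]=-10.000 → step 4: x=-0.037, v=-1.063, θ₁=-0.019, ω₁=2.257, θ₂=0.136, ω₂=1.072
apply F[4]=-10.000 → step 5: x=-0.062, v=-1.386, θ₁=0.034, ω₁=3.037, θ₂=0.158, ω₂=1.203
apply F[5]=-10.000 → step 6: x=-0.093, v=-1.718, θ₁=0.103, ω₁=3.926, θ₂=0.183, ω₂=1.258
apply F[6]=-10.000 → step 7: x=-0.130, v=-2.038, θ₁=0.191, ω₁=4.858, θ₂=0.208, ω₂=1.260
apply F[7]=-10.000 → step 8: x=-0.174, v=-2.315, θ₁=0.297, ω₁=5.697, θ₂=0.234, ω₂=1.278
apply F[8]=-1.012 → step 9: x=-0.220, v=-2.303, θ₁=0.412, ω₁=5.809, θ₂=0.260, ω₂=1.329
apply F[9]=+10.000 → step 10: x=-0.263, v=-2.028, θ₁=0.524, ω₁=5.437, θ₂=0.286, ω₂=1.254
apply F[10]=+10.000 → step 11: x=-0.301, v=-1.780, θ₁=0.631, ω₁=5.264, θ₂=0.309, ω₂=1.117
apply F[11]=+10.000 → step 12: x=-0.335, v=-1.547, θ₁=0.736, ω₁=5.237, θ₂=0.330, ω₂=0.935
apply F[12]=+10.000 → step 13: x=-0.363, v=-1.318, θ₁=0.841, ω₁=5.316, θ₂=0.347, ω₂=0.730
apply F[13]=+10.000 → step 14: x=-0.387, v=-1.083, θ₁=0.949, ω₁=5.472, θ₂=0.359, ω₂=0.520
apply F[14]=+10.000 → step 15: x=-0.407, v=-0.838, θ₁=1.061, ω₁=5.687, θ₂=0.368, ω₂=0.322

Answer: x=-0.407, v=-0.838, θ₁=1.061, ω₁=5.687, θ₂=0.368, ω₂=0.322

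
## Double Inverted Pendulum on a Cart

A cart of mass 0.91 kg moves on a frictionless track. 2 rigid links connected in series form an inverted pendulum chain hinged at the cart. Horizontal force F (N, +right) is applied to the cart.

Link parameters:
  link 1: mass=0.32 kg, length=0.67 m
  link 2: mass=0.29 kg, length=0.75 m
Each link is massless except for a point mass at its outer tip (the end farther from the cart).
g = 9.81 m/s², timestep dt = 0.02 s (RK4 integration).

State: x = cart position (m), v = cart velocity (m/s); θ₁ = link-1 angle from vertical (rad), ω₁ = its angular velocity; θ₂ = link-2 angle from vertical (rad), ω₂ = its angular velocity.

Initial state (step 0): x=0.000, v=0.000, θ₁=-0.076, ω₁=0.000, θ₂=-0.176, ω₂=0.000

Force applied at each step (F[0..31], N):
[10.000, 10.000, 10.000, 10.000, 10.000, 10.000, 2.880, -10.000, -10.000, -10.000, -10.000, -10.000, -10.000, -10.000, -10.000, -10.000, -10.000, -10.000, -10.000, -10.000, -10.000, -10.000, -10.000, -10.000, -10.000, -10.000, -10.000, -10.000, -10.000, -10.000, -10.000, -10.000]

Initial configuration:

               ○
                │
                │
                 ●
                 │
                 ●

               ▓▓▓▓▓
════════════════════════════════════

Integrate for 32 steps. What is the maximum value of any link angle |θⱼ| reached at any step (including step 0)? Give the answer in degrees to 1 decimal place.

apply F[0]=+10.000 → step 1: x=0.002, v=0.229, θ₁=-0.079, ω₁=-0.340, θ₂=-0.176, ω₂=-0.044
apply F[1]=+10.000 → step 2: x=0.009, v=0.458, θ₁=-0.090, ω₁=-0.684, θ₂=-0.178, ω₂=-0.085
apply F[2]=+10.000 → step 3: x=0.021, v=0.689, θ₁=-0.107, ω₁=-1.037, θ₂=-0.180, ω₂=-0.118
apply F[3]=+10.000 → step 4: x=0.037, v=0.920, θ₁=-0.131, ω₁=-1.402, θ₂=-0.182, ω₂=-0.141
apply F[4]=+10.000 → step 5: x=0.057, v=1.152, θ₁=-0.163, ω₁=-1.781, θ₂=-0.185, ω₂=-0.154
apply F[5]=+10.000 → step 6: x=0.083, v=1.384, θ₁=-0.203, ω₁=-2.173, θ₂=-0.188, ω₂=-0.155
apply F[6]=+2.880 → step 7: x=0.111, v=1.463, θ₁=-0.248, ω₁=-2.358, θ₂=-0.191, ω₂=-0.146
apply F[7]=-10.000 → step 8: x=0.139, v=1.273, θ₁=-0.293, ω₁=-2.182, θ₂=-0.194, ω₂=-0.112
apply F[8]=-10.000 → step 9: x=0.162, v=1.091, θ₁=-0.335, ω₁=-2.043, θ₂=-0.196, ω₂=-0.057
apply F[9]=-10.000 → step 10: x=0.182, v=0.915, θ₁=-0.375, ω₁=-1.938, θ₂=-0.196, ω₂=0.018
apply F[10]=-10.000 → step 11: x=0.199, v=0.745, θ₁=-0.413, ω₁=-1.866, θ₂=-0.195, ω₂=0.114
apply F[11]=-10.000 → step 12: x=0.212, v=0.579, θ₁=-0.450, ω₁=-1.823, θ₂=-0.192, ω₂=0.229
apply F[12]=-10.000 → step 13: x=0.222, v=0.416, θ₁=-0.486, ω₁=-1.807, θ₂=-0.186, ω₂=0.363
apply F[13]=-10.000 → step 14: x=0.229, v=0.257, θ₁=-0.522, ω₁=-1.815, θ₂=-0.177, ω₂=0.513
apply F[14]=-10.000 → step 15: x=0.232, v=0.100, θ₁=-0.559, ω₁=-1.846, θ₂=-0.165, ω₂=0.679
apply F[15]=-10.000 → step 16: x=0.233, v=-0.057, θ₁=-0.596, ω₁=-1.894, θ₂=-0.150, ω₂=0.858
apply F[16]=-10.000 → step 17: x=0.230, v=-0.213, θ₁=-0.635, ω₁=-1.958, θ₂=-0.131, ω₂=1.049
apply F[17]=-10.000 → step 18: x=0.224, v=-0.370, θ₁=-0.675, ω₁=-2.035, θ₂=-0.108, ω₂=1.248
apply F[18]=-10.000 → step 19: x=0.215, v=-0.529, θ₁=-0.716, ω₁=-2.119, θ₂=-0.081, ω₂=1.452
apply F[19]=-10.000 → step 20: x=0.203, v=-0.690, θ₁=-0.760, ω₁=-2.209, θ₂=-0.050, ω₂=1.659
apply F[20]=-10.000 → step 21: x=0.188, v=-0.853, θ₁=-0.805, ω₁=-2.300, θ₂=-0.014, ω₂=1.866
apply F[21]=-10.000 → step 22: x=0.169, v=-1.019, θ₁=-0.852, ω₁=-2.391, θ₂=0.025, ω₂=2.071
apply F[22]=-10.000 → step 23: x=0.147, v=-1.188, θ₁=-0.900, ω₁=-2.479, θ₂=0.068, ω₂=2.271
apply F[23]=-10.000 → step 24: x=0.121, v=-1.360, θ₁=-0.951, ω₁=-2.562, θ₂=0.116, ω₂=2.465
apply F[24]=-10.000 → step 25: x=0.092, v=-1.533, θ₁=-1.003, ω₁=-2.640, θ₂=0.167, ω₂=2.654
apply F[25]=-10.000 → step 26: x=0.060, v=-1.709, θ₁=-1.056, ω₁=-2.714, θ₂=0.222, ω₂=2.836
apply F[26]=-10.000 → step 27: x=0.024, v=-1.887, θ₁=-1.111, ω₁=-2.782, θ₂=0.280, ω₂=3.013
apply F[27]=-10.000 → step 28: x=-0.015, v=-2.065, θ₁=-1.167, ω₁=-2.846, θ₂=0.342, ω₂=3.186
apply F[28]=-10.000 → step 29: x=-0.059, v=-2.243, θ₁=-1.225, ω₁=-2.908, θ₂=0.408, ω₂=3.355
apply F[29]=-10.000 → step 30: x=-0.105, v=-2.421, θ₁=-1.284, ω₁=-2.968, θ₂=0.477, ω₂=3.521
apply F[30]=-10.000 → step 31: x=-0.155, v=-2.597, θ₁=-1.344, ω₁=-3.028, θ₂=0.549, ω₂=3.686
apply F[31]=-10.000 → step 32: x=-0.209, v=-2.772, θ₁=-1.405, ω₁=-3.092, θ₂=0.624, ω₂=3.848
Max |angle| over trajectory = 1.405 rad = 80.5°.

Answer: 80.5°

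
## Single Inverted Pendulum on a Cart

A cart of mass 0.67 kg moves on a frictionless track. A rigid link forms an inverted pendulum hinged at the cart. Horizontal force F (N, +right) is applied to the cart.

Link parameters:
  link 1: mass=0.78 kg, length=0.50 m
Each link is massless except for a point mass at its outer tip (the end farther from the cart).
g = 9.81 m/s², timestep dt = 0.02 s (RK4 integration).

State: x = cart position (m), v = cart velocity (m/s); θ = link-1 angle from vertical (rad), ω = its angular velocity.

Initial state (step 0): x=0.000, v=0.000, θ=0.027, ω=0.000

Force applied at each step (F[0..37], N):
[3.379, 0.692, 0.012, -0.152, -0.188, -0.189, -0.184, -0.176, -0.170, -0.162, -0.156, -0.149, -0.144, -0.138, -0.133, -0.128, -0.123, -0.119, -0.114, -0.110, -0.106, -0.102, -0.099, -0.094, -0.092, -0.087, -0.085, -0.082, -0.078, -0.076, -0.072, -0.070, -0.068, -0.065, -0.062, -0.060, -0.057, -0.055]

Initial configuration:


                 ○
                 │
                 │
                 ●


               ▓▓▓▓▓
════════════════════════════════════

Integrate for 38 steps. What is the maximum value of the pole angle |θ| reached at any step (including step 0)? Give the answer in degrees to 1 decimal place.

apply F[0]=+3.379 → step 1: x=0.001, v=0.095, θ=0.025, ω=-0.179
apply F[1]=+0.692 → step 2: x=0.003, v=0.110, θ=0.021, ω=-0.201
apply F[2]=+0.012 → step 3: x=0.005, v=0.106, θ=0.018, ω=-0.185
apply F[3]=-0.152 → step 4: x=0.007, v=0.098, θ=0.014, ω=-0.162
apply F[4]=-0.188 → step 5: x=0.009, v=0.089, θ=0.011, ω=-0.140
apply F[5]=-0.189 → step 6: x=0.011, v=0.082, θ=0.008, ω=-0.121
apply F[6]=-0.184 → step 7: x=0.012, v=0.074, θ=0.006, ω=-0.104
apply F[7]=-0.176 → step 8: x=0.014, v=0.068, θ=0.004, ω=-0.089
apply F[8]=-0.170 → step 9: x=0.015, v=0.062, θ=0.003, ω=-0.076
apply F[9]=-0.162 → step 10: x=0.016, v=0.057, θ=0.001, ω=-0.064
apply F[10]=-0.156 → step 11: x=0.017, v=0.052, θ=0.000, ω=-0.054
apply F[11]=-0.149 → step 12: x=0.018, v=0.048, θ=-0.001, ω=-0.046
apply F[12]=-0.144 → step 13: x=0.019, v=0.044, θ=-0.002, ω=-0.038
apply F[13]=-0.138 → step 14: x=0.020, v=0.040, θ=-0.002, ω=-0.032
apply F[14]=-0.133 → step 15: x=0.021, v=0.037, θ=-0.003, ω=-0.026
apply F[15]=-0.128 → step 16: x=0.022, v=0.034, θ=-0.004, ω=-0.022
apply F[16]=-0.123 → step 17: x=0.022, v=0.031, θ=-0.004, ω=-0.017
apply F[17]=-0.119 → step 18: x=0.023, v=0.028, θ=-0.004, ω=-0.014
apply F[18]=-0.114 → step 19: x=0.023, v=0.026, θ=-0.004, ω=-0.011
apply F[19]=-0.110 → step 20: x=0.024, v=0.023, θ=-0.005, ω=-0.008
apply F[20]=-0.106 → step 21: x=0.024, v=0.021, θ=-0.005, ω=-0.006
apply F[21]=-0.102 → step 22: x=0.025, v=0.019, θ=-0.005, ω=-0.004
apply F[22]=-0.099 → step 23: x=0.025, v=0.018, θ=-0.005, ω=-0.002
apply F[23]=-0.094 → step 24: x=0.025, v=0.016, θ=-0.005, ω=-0.001
apply F[24]=-0.092 → step 25: x=0.026, v=0.014, θ=-0.005, ω=0.001
apply F[25]=-0.087 → step 26: x=0.026, v=0.013, θ=-0.005, ω=0.002
apply F[26]=-0.085 → step 27: x=0.026, v=0.011, θ=-0.005, ω=0.003
apply F[27]=-0.082 → step 28: x=0.026, v=0.010, θ=-0.005, ω=0.003
apply F[28]=-0.078 → step 29: x=0.027, v=0.009, θ=-0.005, ω=0.004
apply F[29]=-0.076 → step 30: x=0.027, v=0.008, θ=-0.005, ω=0.005
apply F[30]=-0.072 → step 31: x=0.027, v=0.007, θ=-0.005, ω=0.005
apply F[31]=-0.070 → step 32: x=0.027, v=0.006, θ=-0.004, ω=0.005
apply F[32]=-0.068 → step 33: x=0.027, v=0.005, θ=-0.004, ω=0.006
apply F[33]=-0.065 → step 34: x=0.027, v=0.004, θ=-0.004, ω=0.006
apply F[34]=-0.062 → step 35: x=0.027, v=0.003, θ=-0.004, ω=0.006
apply F[35]=-0.060 → step 36: x=0.027, v=0.002, θ=-0.004, ω=0.006
apply F[36]=-0.057 → step 37: x=0.027, v=0.001, θ=-0.004, ω=0.006
apply F[37]=-0.055 → step 38: x=0.027, v=0.000, θ=-0.004, ω=0.006
Max |angle| over trajectory = 0.027 rad = 1.5°.

Answer: 1.5°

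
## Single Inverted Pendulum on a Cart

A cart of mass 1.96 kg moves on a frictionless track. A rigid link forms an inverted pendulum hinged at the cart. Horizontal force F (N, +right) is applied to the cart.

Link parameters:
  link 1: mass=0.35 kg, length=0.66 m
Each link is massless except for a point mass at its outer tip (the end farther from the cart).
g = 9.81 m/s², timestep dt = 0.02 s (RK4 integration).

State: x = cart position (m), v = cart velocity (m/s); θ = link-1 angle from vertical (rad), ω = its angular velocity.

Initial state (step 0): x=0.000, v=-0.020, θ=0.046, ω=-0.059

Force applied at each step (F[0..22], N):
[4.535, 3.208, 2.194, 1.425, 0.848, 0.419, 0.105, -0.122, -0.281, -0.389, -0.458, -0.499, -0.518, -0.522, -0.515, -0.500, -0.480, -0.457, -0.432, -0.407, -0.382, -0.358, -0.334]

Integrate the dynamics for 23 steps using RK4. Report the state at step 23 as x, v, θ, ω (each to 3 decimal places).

apply F[0]=+4.535 → step 1: x=0.000, v=0.025, θ=0.044, ω=-0.113
apply F[1]=+3.208 → step 2: x=0.001, v=0.056, θ=0.042, ω=-0.148
apply F[2]=+2.194 → step 3: x=0.002, v=0.077, θ=0.039, ω=-0.167
apply F[3]=+1.425 → step 4: x=0.004, v=0.090, θ=0.035, ω=-0.177
apply F[4]=+0.848 → step 5: x=0.006, v=0.098, θ=0.032, ω=-0.178
apply F[5]=+0.419 → step 6: x=0.008, v=0.101, θ=0.028, ω=-0.174
apply F[6]=+0.105 → step 7: x=0.010, v=0.101, θ=0.025, ω=-0.167
apply F[7]=-0.122 → step 8: x=0.012, v=0.099, θ=0.021, ω=-0.157
apply F[8]=-0.281 → step 9: x=0.014, v=0.095, θ=0.018, ω=-0.145
apply F[9]=-0.389 → step 10: x=0.016, v=0.091, θ=0.016, ω=-0.133
apply F[10]=-0.458 → step 11: x=0.017, v=0.086, θ=0.013, ω=-0.121
apply F[11]=-0.499 → step 12: x=0.019, v=0.080, θ=0.011, ω=-0.109
apply F[12]=-0.518 → step 13: x=0.021, v=0.075, θ=0.009, ω=-0.098
apply F[13]=-0.522 → step 14: x=0.022, v=0.069, θ=0.007, ω=-0.087
apply F[14]=-0.515 → step 15: x=0.023, v=0.063, θ=0.005, ω=-0.077
apply F[15]=-0.500 → step 16: x=0.024, v=0.058, θ=0.004, ω=-0.068
apply F[16]=-0.480 → step 17: x=0.026, v=0.053, θ=0.002, ω=-0.059
apply F[17]=-0.457 → step 18: x=0.027, v=0.048, θ=0.001, ω=-0.052
apply F[18]=-0.432 → step 19: x=0.028, v=0.044, θ=0.000, ω=-0.045
apply F[19]=-0.407 → step 20: x=0.028, v=0.040, θ=-0.000, ω=-0.038
apply F[20]=-0.382 → step 21: x=0.029, v=0.036, θ=-0.001, ω=-0.033
apply F[21]=-0.358 → step 22: x=0.030, v=0.032, θ=-0.002, ω=-0.028
apply F[22]=-0.334 → step 23: x=0.030, v=0.029, θ=-0.002, ω=-0.023

Answer: x=0.030, v=0.029, θ=-0.002, ω=-0.023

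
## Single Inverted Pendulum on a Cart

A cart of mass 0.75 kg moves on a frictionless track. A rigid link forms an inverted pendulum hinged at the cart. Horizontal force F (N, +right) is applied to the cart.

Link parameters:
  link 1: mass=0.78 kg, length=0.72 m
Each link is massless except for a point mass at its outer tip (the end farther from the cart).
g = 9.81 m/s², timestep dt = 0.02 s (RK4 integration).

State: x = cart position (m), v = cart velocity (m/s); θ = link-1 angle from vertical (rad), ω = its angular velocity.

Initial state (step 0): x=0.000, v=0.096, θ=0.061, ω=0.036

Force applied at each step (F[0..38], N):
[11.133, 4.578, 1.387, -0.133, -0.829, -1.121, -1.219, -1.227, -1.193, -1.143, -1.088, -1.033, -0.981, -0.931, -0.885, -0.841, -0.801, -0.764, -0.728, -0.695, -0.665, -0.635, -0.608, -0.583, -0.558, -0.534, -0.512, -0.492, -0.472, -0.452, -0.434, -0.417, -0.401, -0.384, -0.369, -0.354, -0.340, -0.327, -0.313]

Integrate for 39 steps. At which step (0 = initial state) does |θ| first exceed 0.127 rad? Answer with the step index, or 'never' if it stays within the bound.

Answer: never

Derivation:
apply F[0]=+11.133 → step 1: x=0.005, v=0.380, θ=0.058, ω=-0.341
apply F[1]=+4.578 → step 2: x=0.013, v=0.490, θ=0.050, ω=-0.480
apply F[2]=+1.387 → step 3: x=0.024, v=0.518, θ=0.040, ω=-0.506
apply F[3]=-0.133 → step 4: x=0.034, v=0.508, θ=0.030, ω=-0.482
apply F[4]=-0.829 → step 5: x=0.044, v=0.481, θ=0.021, ω=-0.438
apply F[5]=-1.121 → step 6: x=0.053, v=0.447, θ=0.013, ω=-0.387
apply F[6]=-1.219 → step 7: x=0.062, v=0.413, θ=0.005, ω=-0.337
apply F[7]=-1.227 → step 8: x=0.069, v=0.380, θ=-0.001, ω=-0.290
apply F[8]=-1.193 → step 9: x=0.077, v=0.349, θ=-0.006, ω=-0.248
apply F[9]=-1.143 → step 10: x=0.083, v=0.320, θ=-0.011, ω=-0.211
apply F[10]=-1.088 → step 11: x=0.090, v=0.294, θ=-0.015, ω=-0.177
apply F[11]=-1.033 → step 12: x=0.095, v=0.270, θ=-0.018, ω=-0.148
apply F[12]=-0.981 → step 13: x=0.100, v=0.247, θ=-0.021, ω=-0.123
apply F[13]=-0.931 → step 14: x=0.105, v=0.227, θ=-0.023, ω=-0.100
apply F[14]=-0.885 → step 15: x=0.110, v=0.208, θ=-0.025, ω=-0.081
apply F[15]=-0.841 → step 16: x=0.114, v=0.191, θ=-0.026, ω=-0.064
apply F[16]=-0.801 → step 17: x=0.117, v=0.175, θ=-0.027, ω=-0.049
apply F[17]=-0.764 → step 18: x=0.121, v=0.161, θ=-0.028, ω=-0.036
apply F[18]=-0.728 → step 19: x=0.124, v=0.147, θ=-0.029, ω=-0.025
apply F[19]=-0.695 → step 20: x=0.126, v=0.134, θ=-0.029, ω=-0.016
apply F[20]=-0.665 → step 21: x=0.129, v=0.123, θ=-0.029, ω=-0.007
apply F[21]=-0.635 → step 22: x=0.131, v=0.112, θ=-0.029, ω=-0.000
apply F[22]=-0.608 → step 23: x=0.133, v=0.101, θ=-0.029, ω=0.006
apply F[23]=-0.583 → step 24: x=0.135, v=0.092, θ=-0.029, ω=0.011
apply F[24]=-0.558 → step 25: x=0.137, v=0.083, θ=-0.029, ω=0.016
apply F[25]=-0.534 → step 26: x=0.139, v=0.075, θ=-0.029, ω=0.019
apply F[26]=-0.512 → step 27: x=0.140, v=0.067, θ=-0.028, ω=0.023
apply F[27]=-0.492 → step 28: x=0.141, v=0.059, θ=-0.028, ω=0.025
apply F[28]=-0.472 → step 29: x=0.143, v=0.052, θ=-0.027, ω=0.027
apply F[29]=-0.452 → step 30: x=0.144, v=0.046, θ=-0.027, ω=0.029
apply F[30]=-0.434 → step 31: x=0.144, v=0.040, θ=-0.026, ω=0.031
apply F[31]=-0.417 → step 32: x=0.145, v=0.034, θ=-0.025, ω=0.032
apply F[32]=-0.401 → step 33: x=0.146, v=0.028, θ=-0.025, ω=0.033
apply F[33]=-0.384 → step 34: x=0.146, v=0.023, θ=-0.024, ω=0.033
apply F[34]=-0.369 → step 35: x=0.147, v=0.018, θ=-0.023, ω=0.034
apply F[35]=-0.354 → step 36: x=0.147, v=0.013, θ=-0.023, ω=0.034
apply F[36]=-0.340 → step 37: x=0.147, v=0.009, θ=-0.022, ω=0.034
apply F[37]=-0.327 → step 38: x=0.147, v=0.005, θ=-0.021, ω=0.034
apply F[38]=-0.313 → step 39: x=0.147, v=0.001, θ=-0.021, ω=0.034
max |θ| = 0.061 ≤ 0.127 over all 40 states.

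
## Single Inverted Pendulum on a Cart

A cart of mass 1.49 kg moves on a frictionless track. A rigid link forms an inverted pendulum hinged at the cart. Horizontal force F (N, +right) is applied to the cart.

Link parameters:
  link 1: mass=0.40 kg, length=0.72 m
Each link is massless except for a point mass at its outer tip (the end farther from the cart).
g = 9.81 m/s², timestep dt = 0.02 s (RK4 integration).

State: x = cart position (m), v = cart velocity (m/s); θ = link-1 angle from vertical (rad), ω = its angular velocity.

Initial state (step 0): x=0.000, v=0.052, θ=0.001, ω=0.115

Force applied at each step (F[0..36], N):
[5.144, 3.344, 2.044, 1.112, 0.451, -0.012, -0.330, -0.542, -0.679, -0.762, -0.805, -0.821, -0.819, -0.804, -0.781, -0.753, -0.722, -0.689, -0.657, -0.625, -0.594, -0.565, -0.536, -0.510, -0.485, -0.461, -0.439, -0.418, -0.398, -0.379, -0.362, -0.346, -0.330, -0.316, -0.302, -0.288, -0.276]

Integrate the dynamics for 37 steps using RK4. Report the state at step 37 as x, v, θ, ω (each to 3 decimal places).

Answer: x=0.081, v=0.016, θ=-0.015, ω=0.022

Derivation:
apply F[0]=+5.144 → step 1: x=0.002, v=0.121, θ=0.002, ω=0.020
apply F[1]=+3.344 → step 2: x=0.005, v=0.166, θ=0.002, ω=-0.042
apply F[2]=+2.044 → step 3: x=0.008, v=0.193, θ=0.001, ω=-0.079
apply F[3]=+1.112 → step 4: x=0.012, v=0.208, θ=-0.001, ω=-0.100
apply F[4]=+0.451 → step 5: x=0.016, v=0.214, θ=-0.003, ω=-0.109
apply F[5]=-0.012 → step 6: x=0.021, v=0.214, θ=-0.005, ω=-0.110
apply F[6]=-0.330 → step 7: x=0.025, v=0.210, θ=-0.007, ω=-0.106
apply F[7]=-0.542 → step 8: x=0.029, v=0.203, θ=-0.009, ω=-0.099
apply F[8]=-0.679 → step 9: x=0.033, v=0.195, θ=-0.011, ω=-0.090
apply F[9]=-0.762 → step 10: x=0.037, v=0.185, θ=-0.013, ω=-0.080
apply F[10]=-0.805 → step 11: x=0.040, v=0.175, θ=-0.014, ω=-0.070
apply F[11]=-0.821 → step 12: x=0.044, v=0.165, θ=-0.016, ω=-0.060
apply F[12]=-0.819 → step 13: x=0.047, v=0.155, θ=-0.017, ω=-0.050
apply F[13]=-0.804 → step 14: x=0.050, v=0.145, θ=-0.018, ω=-0.041
apply F[14]=-0.781 → step 15: x=0.053, v=0.135, θ=-0.019, ω=-0.033
apply F[15]=-0.753 → step 16: x=0.055, v=0.126, θ=-0.019, ω=-0.025
apply F[16]=-0.722 → step 17: x=0.058, v=0.117, θ=-0.020, ω=-0.018
apply F[17]=-0.689 → step 18: x=0.060, v=0.109, θ=-0.020, ω=-0.012
apply F[18]=-0.657 → step 19: x=0.062, v=0.101, θ=-0.020, ω=-0.007
apply F[19]=-0.625 → step 20: x=0.064, v=0.094, θ=-0.020, ω=-0.002
apply F[20]=-0.594 → step 21: x=0.066, v=0.087, θ=-0.020, ω=0.002
apply F[21]=-0.565 → step 22: x=0.068, v=0.081, θ=-0.020, ω=0.005
apply F[22]=-0.536 → step 23: x=0.069, v=0.075, θ=-0.020, ω=0.008
apply F[23]=-0.510 → step 24: x=0.071, v=0.069, θ=-0.020, ω=0.011
apply F[24]=-0.485 → step 25: x=0.072, v=0.063, θ=-0.019, ω=0.013
apply F[25]=-0.461 → step 26: x=0.073, v=0.058, θ=-0.019, ω=0.015
apply F[26]=-0.439 → step 27: x=0.074, v=0.053, θ=-0.019, ω=0.017
apply F[27]=-0.418 → step 28: x=0.075, v=0.049, θ=-0.019, ω=0.018
apply F[28]=-0.398 → step 29: x=0.076, v=0.044, θ=-0.018, ω=0.019
apply F[29]=-0.379 → step 30: x=0.077, v=0.040, θ=-0.018, ω=0.020
apply F[30]=-0.362 → step 31: x=0.078, v=0.036, θ=-0.017, ω=0.021
apply F[31]=-0.346 → step 32: x=0.079, v=0.032, θ=-0.017, ω=0.021
apply F[32]=-0.330 → step 33: x=0.079, v=0.029, θ=-0.017, ω=0.022
apply F[33]=-0.316 → step 34: x=0.080, v=0.025, θ=-0.016, ω=0.022
apply F[34]=-0.302 → step 35: x=0.080, v=0.022, θ=-0.016, ω=0.022
apply F[35]=-0.288 → step 36: x=0.081, v=0.019, θ=-0.015, ω=0.022
apply F[36]=-0.276 → step 37: x=0.081, v=0.016, θ=-0.015, ω=0.022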